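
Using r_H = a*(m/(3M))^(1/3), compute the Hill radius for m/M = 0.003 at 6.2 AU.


r_H = a * (m/3M)^(1/3) = 6.2 * (0.003/3)^(1/3) = 0.62

0.62 AU


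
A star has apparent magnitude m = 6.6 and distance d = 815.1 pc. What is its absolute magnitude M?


M = m - 5*log10(d) + 5 = 6.6 - 5*log10(815.1) + 5 = -2.9561

-2.9561


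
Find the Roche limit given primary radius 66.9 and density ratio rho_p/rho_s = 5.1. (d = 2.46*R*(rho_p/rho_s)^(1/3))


d_Roche = 2.46 * 66.9 * 5.1^(1/3) = 283.2813

283.2813


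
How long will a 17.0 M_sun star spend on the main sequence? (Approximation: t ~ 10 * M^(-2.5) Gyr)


t = 10 * M^(-2.5) = 10 * 17.0^(-2.5) = 0.0084

0.0084 Gyr


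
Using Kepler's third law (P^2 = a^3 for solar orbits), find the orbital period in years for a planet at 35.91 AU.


P = a^(3/2) = 35.91^1.5 = 215.1905

215.1905 years


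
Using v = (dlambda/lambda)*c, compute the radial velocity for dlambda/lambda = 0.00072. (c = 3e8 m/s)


v = (dlambda/lambda) * c = 0.00072 * 3e8 = 216000.0

216000.0 m/s


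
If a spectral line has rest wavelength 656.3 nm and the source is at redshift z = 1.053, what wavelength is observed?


lam_obs = lam_emit * (1 + z) = 656.3 * (1 + 1.053) = 1347.3839

1347.3839 nm


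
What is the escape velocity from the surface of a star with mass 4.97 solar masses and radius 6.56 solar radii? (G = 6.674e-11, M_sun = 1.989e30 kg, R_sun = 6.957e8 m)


M = 4.97 * 1.989e30 kg = 9.88533e+30 kg; R = 6.56 * 6.957e8 m = 4.563792e+09 m. v_esc = sqrt(2GM/R) = sqrt(2 * 6.674e-11 * 9.88533e+30 / 4.563792e+09) = 537700.9002

537700.9002 m/s


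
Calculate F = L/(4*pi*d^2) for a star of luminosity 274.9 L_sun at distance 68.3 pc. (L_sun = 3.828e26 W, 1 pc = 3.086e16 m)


F = L / (4*pi*d^2) = 1.052e+29 / (4*pi*(2.108e+18)^2) = 1.885e-09

1.885e-09 W/m^2


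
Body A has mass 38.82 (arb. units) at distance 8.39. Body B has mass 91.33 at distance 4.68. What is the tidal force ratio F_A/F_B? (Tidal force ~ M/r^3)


Ratio = (M1/r1^3) / (M2/r2^3) = (38.82/8.39^3) / (91.33/4.68^3) = 0.0738

0.0738


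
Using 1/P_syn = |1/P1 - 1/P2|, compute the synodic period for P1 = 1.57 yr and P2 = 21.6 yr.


1/P_syn = |1/P1 - 1/P2| = |1/1.57 - 1/21.6| => P_syn = 1.6931

1.6931 years


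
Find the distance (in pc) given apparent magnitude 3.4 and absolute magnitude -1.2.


d = 10^((m - M + 5)/5) = 10^((3.4 - -1.2 + 5)/5) = 83.1764

83.1764 pc


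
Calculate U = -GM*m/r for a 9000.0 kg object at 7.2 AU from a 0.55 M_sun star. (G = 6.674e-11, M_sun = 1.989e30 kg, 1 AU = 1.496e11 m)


M = 0.55 * 1.989e30 kg = 1.09395e+30 kg; r = 7.2 AU * 1.496e11 m/AU = 1.07712e+12 m. U = -GM*m/r = -(6.674e-11 * 1.09395e+30 * 9000.0) / 1.07712e+12 = -6.100e+11

-6.100e+11 J


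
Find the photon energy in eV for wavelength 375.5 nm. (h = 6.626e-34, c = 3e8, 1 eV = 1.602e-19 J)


E = hc/lambda = 6.626e-34 * 3e8 / 3.755e-07 = 5.294e-19 J = 3.3045 eV

3.3045 eV


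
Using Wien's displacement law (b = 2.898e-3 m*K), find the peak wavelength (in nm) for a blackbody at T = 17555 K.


lam_max = b / T = 2.898e-3 / 17555 = 1.651e-07 m = 165.0812 nm

165.0812 nm


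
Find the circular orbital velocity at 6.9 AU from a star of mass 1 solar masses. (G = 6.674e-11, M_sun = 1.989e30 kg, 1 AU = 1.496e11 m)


v = sqrt(GM/r) = sqrt(6.674e-11 * 1.989e+30 / 1.032e+12) = 11340.1853

11340.1853 m/s


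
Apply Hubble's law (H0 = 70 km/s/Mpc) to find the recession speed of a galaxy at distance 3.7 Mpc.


v = H0 * d = 70 * 3.7 = 259.0

259.0 km/s


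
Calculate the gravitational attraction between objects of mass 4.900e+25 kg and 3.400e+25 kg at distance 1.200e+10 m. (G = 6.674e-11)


F = G*m1*m2/r^2 = 6.674e-11 * 4.900e+25 * 3.400e+25 / (1.200e+10)^2 = 6.674e-11 * 1.666e+51 / 1.440e+20 = 7.721e+20

7.721e+20 N


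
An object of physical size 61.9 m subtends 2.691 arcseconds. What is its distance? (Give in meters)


D = size / theta_rad, theta_rad = 2.691 * pi/(180*3600) = 1.305e-05, D = 4.745e+06

4.745e+06 m


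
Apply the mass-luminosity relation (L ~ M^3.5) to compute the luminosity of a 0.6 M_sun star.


L/L_sun = (M/M_sun)^3.5 = 0.6^3.5 = 0.1673

0.1673 L_sun


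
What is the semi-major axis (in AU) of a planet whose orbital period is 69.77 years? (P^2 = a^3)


a = P^(2/3) = 69.77^(2/3) = 16.9478

16.9478 AU


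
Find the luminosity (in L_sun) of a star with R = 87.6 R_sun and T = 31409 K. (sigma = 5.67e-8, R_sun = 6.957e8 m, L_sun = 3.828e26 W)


R = 87.6 * 6.957e8 m = 6.094332e+10 m. L = 4*pi*R^2*sigma*T^4 = 4*pi*(6.094332e+10)^2 * 5.67e-8 * 31409^4 = 2.575500154e+33 W. L/L_sun = 2.575500154e+33 / 3.828e26 = 6.728e+06

6.728e+06 L_sun


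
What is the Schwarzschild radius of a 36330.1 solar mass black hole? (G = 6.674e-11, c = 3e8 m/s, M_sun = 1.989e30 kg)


M = 36330.1 * 1.989e30 kg = 7.22605689e+34 kg. rs = 2GM/c^2 = 2 * 6.674e-11 * 7.22605689e+34 / (3e8)^2 = 1.072e+08

1.072e+08 m


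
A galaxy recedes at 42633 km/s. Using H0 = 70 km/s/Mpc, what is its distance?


d = v / H0 = 42633 / 70 = 609.0429

609.0429 Mpc


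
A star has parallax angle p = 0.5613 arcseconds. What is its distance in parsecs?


d = 1/p = 1/0.5613 = 1.7816

1.7816 pc


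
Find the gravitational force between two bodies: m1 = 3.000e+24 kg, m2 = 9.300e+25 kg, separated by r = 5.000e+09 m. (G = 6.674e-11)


F = G*m1*m2/r^2 = 6.674e-11 * 3.000e+24 * 9.300e+25 / (5.000e+09)^2 = 6.674e-11 * 2.790e+50 / 2.500e+19 = 7.448e+20

7.448e+20 N


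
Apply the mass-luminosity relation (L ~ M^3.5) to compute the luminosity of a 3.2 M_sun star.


L/L_sun = (M/M_sun)^3.5 = 3.2^3.5 = 58.6172

58.6172 L_sun


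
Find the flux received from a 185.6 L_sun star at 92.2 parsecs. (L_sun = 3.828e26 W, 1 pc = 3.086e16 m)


F = L / (4*pi*d^2) = 7.105e+28 / (4*pi*(2.845e+18)^2) = 6.984e-10

6.984e-10 W/m^2


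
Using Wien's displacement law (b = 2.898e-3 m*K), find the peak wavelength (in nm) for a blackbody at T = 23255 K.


lam_max = b / T = 2.898e-3 / 23255 = 1.246e-07 m = 124.6184 nm

124.6184 nm


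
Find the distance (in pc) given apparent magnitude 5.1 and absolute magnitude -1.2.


d = 10^((m - M + 5)/5) = 10^((5.1 - -1.2 + 5)/5) = 181.9701

181.9701 pc


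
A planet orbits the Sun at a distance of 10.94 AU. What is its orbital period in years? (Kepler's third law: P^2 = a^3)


P = a^(3/2) = 10.94^1.5 = 36.1848

36.1848 years


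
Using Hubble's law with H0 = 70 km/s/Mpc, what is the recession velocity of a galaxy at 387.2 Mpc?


v = H0 * d = 70 * 387.2 = 27104.0

27104.0 km/s


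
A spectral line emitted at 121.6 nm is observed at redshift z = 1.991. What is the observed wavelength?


lam_obs = lam_emit * (1 + z) = 121.6 * (1 + 1.991) = 363.7056

363.7056 nm


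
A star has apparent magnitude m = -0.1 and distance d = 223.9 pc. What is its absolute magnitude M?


M = m - 5*log10(d) + 5 = -0.1 - 5*log10(223.9) + 5 = -6.8503

-6.8503


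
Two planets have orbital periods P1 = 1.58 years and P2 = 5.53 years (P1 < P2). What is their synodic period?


1/P_syn = |1/P1 - 1/P2| = |1/1.58 - 1/5.53| => P_syn = 2.212

2.212 years


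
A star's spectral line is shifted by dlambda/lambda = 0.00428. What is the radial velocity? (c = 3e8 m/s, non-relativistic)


v = (dlambda/lambda) * c = 0.00428 * 3e8 = 1.284e+06

1.284e+06 m/s


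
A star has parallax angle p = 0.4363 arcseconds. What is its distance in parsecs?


d = 1/p = 1/0.4363 = 2.292

2.292 pc


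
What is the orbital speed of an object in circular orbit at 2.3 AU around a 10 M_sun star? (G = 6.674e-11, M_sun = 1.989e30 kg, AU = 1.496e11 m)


v = sqrt(GM/r) = sqrt(6.674e-11 * 1.989e+31 / 3.441e+11) = 62112.7529

62112.7529 m/s


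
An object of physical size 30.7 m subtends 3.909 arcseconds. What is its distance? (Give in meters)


D = size / theta_rad, theta_rad = 3.909 * pi/(180*3600) = 1.895e-05, D = 1.620e+06

1.620e+06 m


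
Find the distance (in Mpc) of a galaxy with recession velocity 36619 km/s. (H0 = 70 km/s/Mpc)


d = v / H0 = 36619 / 70 = 523.1286

523.1286 Mpc


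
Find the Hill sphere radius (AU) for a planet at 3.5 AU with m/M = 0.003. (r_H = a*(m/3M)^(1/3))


r_H = a * (m/3M)^(1/3) = 3.5 * (0.003/3)^(1/3) = 0.35

0.35 AU


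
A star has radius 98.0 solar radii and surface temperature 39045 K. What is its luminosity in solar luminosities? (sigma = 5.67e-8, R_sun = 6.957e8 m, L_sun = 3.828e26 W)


R = 98.0 * 6.957e8 m = 6.81786e+10 m. L = 4*pi*R^2*sigma*T^4 = 4*pi*(6.81786e+10)^2 * 5.67e-8 * 39045^4 = 7.697519357e+33 W. L/L_sun = 7.697519357e+33 / 3.828e26 = 2.011e+07

2.011e+07 L_sun


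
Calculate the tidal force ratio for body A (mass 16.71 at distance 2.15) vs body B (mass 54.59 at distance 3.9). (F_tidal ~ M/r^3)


Ratio = (M1/r1^3) / (M2/r2^3) = (16.71/2.15^3) / (54.59/3.9^3) = 1.827

1.827


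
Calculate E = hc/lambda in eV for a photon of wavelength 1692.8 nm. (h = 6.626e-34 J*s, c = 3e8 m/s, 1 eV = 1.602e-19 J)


E = hc/lambda = 6.626e-34 * 3e8 / 1.693e-06 = 1.174e-19 J = 0.733 eV

0.733 eV


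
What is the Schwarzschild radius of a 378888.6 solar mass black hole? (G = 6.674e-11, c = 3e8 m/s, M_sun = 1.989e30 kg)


M = 378888.6 * 1.989e30 kg = 7.536094254e+35 kg. rs = 2GM/c^2 = 2 * 6.674e-11 * 7.536094254e+35 / (3e8)^2 = 1.118e+09

1.118e+09 m


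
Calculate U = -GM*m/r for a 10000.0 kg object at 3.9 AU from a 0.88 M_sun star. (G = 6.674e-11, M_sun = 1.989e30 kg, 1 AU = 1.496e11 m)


M = 0.88 * 1.989e30 kg = 1.75032e+30 kg; r = 3.9 AU * 1.496e11 m/AU = 5.8344e+11 m. U = -GM*m/r = -(6.674e-11 * 1.75032e+30 * 10000.0) / 5.8344e+11 = -2.002e+12

-2.002e+12 J


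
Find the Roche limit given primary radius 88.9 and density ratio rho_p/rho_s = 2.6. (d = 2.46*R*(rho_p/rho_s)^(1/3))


d_Roche = 2.46 * 88.9 * 2.6^(1/3) = 300.7193

300.7193


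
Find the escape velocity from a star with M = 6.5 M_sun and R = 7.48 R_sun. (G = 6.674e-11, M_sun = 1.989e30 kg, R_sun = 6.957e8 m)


M = 6.5 * 1.989e30 kg = 1.29285e+31 kg; R = 7.48 * 6.957e8 m = 5.203836e+09 m. v_esc = sqrt(2GM/R) = sqrt(2 * 6.674e-11 * 1.29285e+31 / 5.203836e+09) = 575864.5817

575864.5817 m/s


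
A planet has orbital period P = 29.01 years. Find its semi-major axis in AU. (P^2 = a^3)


a = P^(2/3) = 29.01^(2/3) = 9.4413

9.4413 AU


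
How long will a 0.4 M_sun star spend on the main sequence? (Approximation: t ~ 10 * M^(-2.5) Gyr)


t = 10 * M^(-2.5) = 10 * 0.4^(-2.5) = 98.8212

98.8212 Gyr


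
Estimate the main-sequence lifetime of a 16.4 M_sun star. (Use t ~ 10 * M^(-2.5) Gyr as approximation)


t = 10 * M^(-2.5) = 10 * 16.4^(-2.5) = 0.0092

0.0092 Gyr


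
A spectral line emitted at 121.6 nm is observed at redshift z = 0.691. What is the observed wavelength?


lam_obs = lam_emit * (1 + z) = 121.6 * (1 + 0.691) = 205.6256

205.6256 nm


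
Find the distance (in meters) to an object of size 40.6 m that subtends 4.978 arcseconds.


D = size / theta_rad, theta_rad = 4.978 * pi/(180*3600) = 2.413e-05, D = 1.682e+06

1.682e+06 m


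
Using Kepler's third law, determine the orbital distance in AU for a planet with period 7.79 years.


a = P^(2/3) = 7.79^(2/3) = 3.9297

3.9297 AU


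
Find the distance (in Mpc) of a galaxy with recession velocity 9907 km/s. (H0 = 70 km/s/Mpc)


d = v / H0 = 9907 / 70 = 141.5286

141.5286 Mpc


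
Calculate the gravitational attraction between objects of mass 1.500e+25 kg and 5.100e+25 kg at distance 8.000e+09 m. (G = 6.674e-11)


F = G*m1*m2/r^2 = 6.674e-11 * 1.500e+25 * 5.100e+25 / (8.000e+09)^2 = 6.674e-11 * 7.650e+50 / 6.400e+19 = 7.978e+20

7.978e+20 N


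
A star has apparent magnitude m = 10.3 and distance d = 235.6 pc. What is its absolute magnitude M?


M = m - 5*log10(d) + 5 = 10.3 - 5*log10(235.6) + 5 = 3.4391

3.4391


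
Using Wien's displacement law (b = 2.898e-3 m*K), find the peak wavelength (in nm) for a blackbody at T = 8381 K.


lam_max = b / T = 2.898e-3 / 8381 = 3.458e-07 m = 345.7821 nm

345.7821 nm


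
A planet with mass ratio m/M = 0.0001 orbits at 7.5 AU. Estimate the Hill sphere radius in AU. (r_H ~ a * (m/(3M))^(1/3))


r_H = a * (m/3M)^(1/3) = 7.5 * (0.0001/3)^(1/3) = 0.2414

0.2414 AU


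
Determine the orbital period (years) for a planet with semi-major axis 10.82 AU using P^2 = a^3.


P = a^(3/2) = 10.82^1.5 = 35.5911

35.5911 years


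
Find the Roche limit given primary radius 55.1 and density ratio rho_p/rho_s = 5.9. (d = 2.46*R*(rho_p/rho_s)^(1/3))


d_Roche = 2.46 * 55.1 * 5.9^(1/3) = 244.9274

244.9274


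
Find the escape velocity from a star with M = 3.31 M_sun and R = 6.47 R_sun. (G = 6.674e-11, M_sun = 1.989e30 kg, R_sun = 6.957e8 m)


M = 3.31 * 1.989e30 kg = 6.58359e+30 kg; R = 6.47 * 6.957e8 m = 4.501179e+09 m. v_esc = sqrt(2GM/R) = sqrt(2 * 6.674e-11 * 6.58359e+30 / 4.501179e+09) = 441851.512

441851.512 m/s


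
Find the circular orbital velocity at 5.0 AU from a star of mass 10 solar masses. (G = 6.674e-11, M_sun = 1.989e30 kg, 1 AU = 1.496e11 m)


v = sqrt(GM/r) = sqrt(6.674e-11 * 1.989e+31 / 7.480e+11) = 42126.9186

42126.9186 m/s


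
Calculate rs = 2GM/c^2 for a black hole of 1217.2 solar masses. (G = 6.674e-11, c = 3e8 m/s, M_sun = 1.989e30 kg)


M = 1217.2 * 1.989e30 kg = 2.4210108e+33 kg. rs = 2GM/c^2 = 2 * 6.674e-11 * 2.4210108e+33 / (3e8)^2 = 3.591e+06

3.591e+06 m


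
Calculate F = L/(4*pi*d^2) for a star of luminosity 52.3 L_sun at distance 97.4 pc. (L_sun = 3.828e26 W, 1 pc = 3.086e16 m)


F = L / (4*pi*d^2) = 2.002e+28 / (4*pi*(3.006e+18)^2) = 1.763e-10

1.763e-10 W/m^2


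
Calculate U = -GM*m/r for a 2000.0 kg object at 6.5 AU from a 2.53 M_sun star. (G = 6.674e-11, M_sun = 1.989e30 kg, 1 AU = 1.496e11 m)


M = 2.53 * 1.989e30 kg = 5.03217e+30 kg; r = 6.5 AU * 1.496e11 m/AU = 9.724e+11 m. U = -GM*m/r = -(6.674e-11 * 5.03217e+30 * 2000.0) / 9.724e+11 = -6.908e+11

-6.908e+11 J


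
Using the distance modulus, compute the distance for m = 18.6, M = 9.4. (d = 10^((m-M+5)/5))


d = 10^((m - M + 5)/5) = 10^((18.6 - 9.4 + 5)/5) = 691.831

691.831 pc


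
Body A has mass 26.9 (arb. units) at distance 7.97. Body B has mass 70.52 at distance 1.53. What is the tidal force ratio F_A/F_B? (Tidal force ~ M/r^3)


Ratio = (M1/r1^3) / (M2/r2^3) = (26.9/7.97^3) / (70.52/1.53^3) = 0.0027

0.0027


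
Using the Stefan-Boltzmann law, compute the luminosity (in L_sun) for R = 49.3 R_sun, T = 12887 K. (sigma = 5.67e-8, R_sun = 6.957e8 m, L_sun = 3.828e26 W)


R = 49.3 * 6.957e8 m = 3.429801e+10 m. L = 4*pi*R^2*sigma*T^4 = 4*pi*(3.429801e+10)^2 * 5.67e-8 * 12887^4 = 2.311735181e+31 W. L/L_sun = 2.311735181e+31 / 3.828e26 = 60390.1562

60390.1562 L_sun


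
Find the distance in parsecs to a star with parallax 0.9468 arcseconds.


d = 1/p = 1/0.9468 = 1.0562

1.0562 pc


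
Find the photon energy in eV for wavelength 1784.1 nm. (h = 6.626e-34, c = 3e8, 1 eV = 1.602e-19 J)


E = hc/lambda = 6.626e-34 * 3e8 / 1.784e-06 = 1.114e-19 J = 0.6955 eV

0.6955 eV


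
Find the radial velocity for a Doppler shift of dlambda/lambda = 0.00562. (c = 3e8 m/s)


v = (dlambda/lambda) * c = 0.00562 * 3e8 = 1.686e+06

1.686e+06 m/s


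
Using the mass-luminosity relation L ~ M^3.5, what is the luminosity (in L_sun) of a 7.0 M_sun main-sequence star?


L/L_sun = (M/M_sun)^3.5 = 7.0^3.5 = 907.4927

907.4927 L_sun


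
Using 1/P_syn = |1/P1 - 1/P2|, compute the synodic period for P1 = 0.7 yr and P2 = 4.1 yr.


1/P_syn = |1/P1 - 1/P2| = |1/0.7 - 1/4.1| => P_syn = 0.8441

0.8441 years


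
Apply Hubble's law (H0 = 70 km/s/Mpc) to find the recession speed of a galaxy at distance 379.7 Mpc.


v = H0 * d = 70 * 379.7 = 26579.0

26579.0 km/s


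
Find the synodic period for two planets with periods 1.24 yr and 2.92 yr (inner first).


1/P_syn = |1/P1 - 1/P2| = |1/1.24 - 1/2.92| => P_syn = 2.1552

2.1552 years


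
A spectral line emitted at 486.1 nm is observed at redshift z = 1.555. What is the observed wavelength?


lam_obs = lam_emit * (1 + z) = 486.1 * (1 + 1.555) = 1241.9855

1241.9855 nm


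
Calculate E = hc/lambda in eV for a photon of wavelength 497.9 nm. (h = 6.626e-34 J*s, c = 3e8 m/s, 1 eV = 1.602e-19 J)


E = hc/lambda = 6.626e-34 * 3e8 / 4.979e-07 = 3.992e-19 J = 2.4921 eV

2.4921 eV


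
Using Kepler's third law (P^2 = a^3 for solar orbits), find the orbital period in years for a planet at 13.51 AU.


P = a^(3/2) = 13.51^1.5 = 49.6573

49.6573 years


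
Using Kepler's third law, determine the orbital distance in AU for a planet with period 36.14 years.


a = P^(2/3) = 36.14^(2/3) = 10.931

10.931 AU


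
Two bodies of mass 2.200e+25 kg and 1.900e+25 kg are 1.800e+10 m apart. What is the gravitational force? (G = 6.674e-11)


F = G*m1*m2/r^2 = 6.674e-11 * 2.200e+25 * 1.900e+25 / (1.800e+10)^2 = 6.674e-11 * 4.180e+50 / 3.240e+20 = 8.610e+19

8.610e+19 N


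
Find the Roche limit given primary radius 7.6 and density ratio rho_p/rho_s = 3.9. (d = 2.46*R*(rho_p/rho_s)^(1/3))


d_Roche = 2.46 * 7.6 * 3.9^(1/3) = 29.4286

29.4286


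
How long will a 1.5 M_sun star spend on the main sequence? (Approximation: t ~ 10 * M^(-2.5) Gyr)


t = 10 * M^(-2.5) = 10 * 1.5^(-2.5) = 3.6289

3.6289 Gyr


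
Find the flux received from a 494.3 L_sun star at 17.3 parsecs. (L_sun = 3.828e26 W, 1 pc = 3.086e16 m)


F = L / (4*pi*d^2) = 1.892e+29 / (4*pi*(5.339e+17)^2) = 5.283e-08

5.283e-08 W/m^2


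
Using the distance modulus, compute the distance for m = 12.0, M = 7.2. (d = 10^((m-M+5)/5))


d = 10^((m - M + 5)/5) = 10^((12.0 - 7.2 + 5)/5) = 91.2011

91.2011 pc


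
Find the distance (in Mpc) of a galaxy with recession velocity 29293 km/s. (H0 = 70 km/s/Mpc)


d = v / H0 = 29293 / 70 = 418.4714

418.4714 Mpc


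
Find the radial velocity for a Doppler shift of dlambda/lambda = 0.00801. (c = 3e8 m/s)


v = (dlambda/lambda) * c = 0.00801 * 3e8 = 2.403e+06

2.403e+06 m/s


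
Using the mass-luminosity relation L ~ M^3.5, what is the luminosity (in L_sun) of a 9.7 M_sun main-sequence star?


L/L_sun = (M/M_sun)^3.5 = 9.7^3.5 = 2842.5039

2842.5039 L_sun


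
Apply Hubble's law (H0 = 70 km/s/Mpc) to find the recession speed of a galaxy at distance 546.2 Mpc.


v = H0 * d = 70 * 546.2 = 38234.0

38234.0 km/s


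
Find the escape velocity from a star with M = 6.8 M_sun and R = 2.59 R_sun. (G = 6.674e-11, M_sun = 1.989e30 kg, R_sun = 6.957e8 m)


M = 6.8 * 1.989e30 kg = 1.35252e+31 kg; R = 2.59 * 6.957e8 m = 1.801863e+09 m. v_esc = sqrt(2GM/R) = sqrt(2 * 6.674e-11 * 1.35252e+31 / 1.801863e+09) = 1.001e+06

1.001e+06 m/s


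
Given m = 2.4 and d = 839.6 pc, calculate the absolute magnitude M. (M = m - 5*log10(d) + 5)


M = m - 5*log10(d) + 5 = 2.4 - 5*log10(839.6) + 5 = -7.2204

-7.2204


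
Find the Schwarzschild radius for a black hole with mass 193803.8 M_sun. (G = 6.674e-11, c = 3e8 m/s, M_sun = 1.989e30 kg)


M = 193803.8 * 1.989e30 kg = 3.854757582e+35 kg. rs = 2GM/c^2 = 2 * 6.674e-11 * 3.854757582e+35 / (3e8)^2 = 5.717e+08

5.717e+08 m


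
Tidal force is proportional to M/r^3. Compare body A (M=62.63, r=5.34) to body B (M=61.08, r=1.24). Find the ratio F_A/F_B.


Ratio = (M1/r1^3) / (M2/r2^3) = (62.63/5.34^3) / (61.08/1.24^3) = 0.0128

0.0128


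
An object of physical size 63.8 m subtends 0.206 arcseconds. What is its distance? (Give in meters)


D = size / theta_rad, theta_rad = 0.206 * pi/(180*3600) = 9.987e-07, D = 6.388e+07

6.388e+07 m


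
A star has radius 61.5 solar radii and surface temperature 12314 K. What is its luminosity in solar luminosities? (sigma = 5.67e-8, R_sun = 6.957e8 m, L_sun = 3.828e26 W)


R = 61.5 * 6.957e8 m = 4.278555e+10 m. L = 4*pi*R^2*sigma*T^4 = 4*pi*(4.278555e+10)^2 * 5.67e-8 * 12314^4 = 2.999050358e+31 W. L/L_sun = 2.999050358e+31 / 3.828e26 = 78345.0982

78345.0982 L_sun


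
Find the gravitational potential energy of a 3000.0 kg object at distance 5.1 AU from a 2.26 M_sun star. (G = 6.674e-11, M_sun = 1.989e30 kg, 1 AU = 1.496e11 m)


M = 2.26 * 1.989e30 kg = 4.49514e+30 kg; r = 5.1 AU * 1.496e11 m/AU = 7.6296e+11 m. U = -GM*m/r = -(6.674e-11 * 4.49514e+30 * 3000.0) / 7.6296e+11 = -1.180e+12

-1.180e+12 J


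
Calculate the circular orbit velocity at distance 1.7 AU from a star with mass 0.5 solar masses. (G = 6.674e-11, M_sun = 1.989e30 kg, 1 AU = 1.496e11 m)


v = sqrt(GM/r) = sqrt(6.674e-11 * 9.945e+29 / 2.543e+11) = 16154.9358

16154.9358 m/s


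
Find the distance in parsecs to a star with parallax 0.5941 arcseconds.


d = 1/p = 1/0.5941 = 1.6832

1.6832 pc


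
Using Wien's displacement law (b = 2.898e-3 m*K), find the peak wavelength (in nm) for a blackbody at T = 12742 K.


lam_max = b / T = 2.898e-3 / 12742 = 2.274e-07 m = 227.4368 nm

227.4368 nm


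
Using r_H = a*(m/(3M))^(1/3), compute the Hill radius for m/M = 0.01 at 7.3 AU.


r_H = a * (m/3M)^(1/3) = 7.3 * (0.01/3)^(1/3) = 1.0905

1.0905 AU


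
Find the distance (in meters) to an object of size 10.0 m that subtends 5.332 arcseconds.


D = size / theta_rad, theta_rad = 5.332 * pi/(180*3600) = 2.585e-05, D = 386843.2225

386843.2225 m


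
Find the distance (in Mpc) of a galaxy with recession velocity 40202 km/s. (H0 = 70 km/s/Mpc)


d = v / H0 = 40202 / 70 = 574.3143

574.3143 Mpc


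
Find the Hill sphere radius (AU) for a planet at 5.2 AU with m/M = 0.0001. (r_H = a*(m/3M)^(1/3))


r_H = a * (m/3M)^(1/3) = 5.2 * (0.0001/3)^(1/3) = 0.1674

0.1674 AU


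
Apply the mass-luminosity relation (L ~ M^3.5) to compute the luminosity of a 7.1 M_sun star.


L/L_sun = (M/M_sun)^3.5 = 7.1^3.5 = 953.6834

953.6834 L_sun


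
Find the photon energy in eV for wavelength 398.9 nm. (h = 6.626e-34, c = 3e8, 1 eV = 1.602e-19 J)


E = hc/lambda = 6.626e-34 * 3e8 / 3.989e-07 = 4.983e-19 J = 3.1106 eV

3.1106 eV


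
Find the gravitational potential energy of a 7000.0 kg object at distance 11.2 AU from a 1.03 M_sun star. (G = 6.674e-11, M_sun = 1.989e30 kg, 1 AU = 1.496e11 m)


M = 1.03 * 1.989e30 kg = 2.04867e+30 kg; r = 11.2 AU * 1.496e11 m/AU = 1.67552e+12 m. U = -GM*m/r = -(6.674e-11 * 2.04867e+30 * 7000.0) / 1.67552e+12 = -5.712e+11

-5.712e+11 J


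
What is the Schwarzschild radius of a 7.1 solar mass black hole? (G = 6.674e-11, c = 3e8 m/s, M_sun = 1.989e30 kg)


M = 7.1 * 1.989e30 kg = 1.41219e+31 kg. rs = 2GM/c^2 = 2 * 6.674e-11 * 1.41219e+31 / (3e8)^2 = 20944.3468

20944.3468 m


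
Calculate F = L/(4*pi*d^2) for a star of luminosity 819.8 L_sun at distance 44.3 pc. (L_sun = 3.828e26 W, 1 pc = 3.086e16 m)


F = L / (4*pi*d^2) = 3.138e+29 / (4*pi*(1.367e+18)^2) = 1.336e-08

1.336e-08 W/m^2


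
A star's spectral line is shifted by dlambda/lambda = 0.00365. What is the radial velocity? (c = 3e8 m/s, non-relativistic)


v = (dlambda/lambda) * c = 0.00365 * 3e8 = 1.095e+06

1.095e+06 m/s


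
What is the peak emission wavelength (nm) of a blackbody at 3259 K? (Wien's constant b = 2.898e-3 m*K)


lam_max = b / T = 2.898e-3 / 3259 = 8.892e-07 m = 889.2298 nm

889.2298 nm


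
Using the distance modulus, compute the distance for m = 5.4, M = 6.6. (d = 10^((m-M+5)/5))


d = 10^((m - M + 5)/5) = 10^((5.4 - 6.6 + 5)/5) = 5.7544

5.7544 pc


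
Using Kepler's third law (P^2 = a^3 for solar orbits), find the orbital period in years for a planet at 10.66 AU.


P = a^(3/2) = 10.66^1.5 = 34.8045

34.8045 years


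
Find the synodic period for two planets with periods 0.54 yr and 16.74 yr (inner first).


1/P_syn = |1/P1 - 1/P2| = |1/0.54 - 1/16.74| => P_syn = 0.558

0.558 years


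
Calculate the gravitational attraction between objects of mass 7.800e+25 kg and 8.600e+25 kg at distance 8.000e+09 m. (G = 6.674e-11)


F = G*m1*m2/r^2 = 6.674e-11 * 7.800e+25 * 8.600e+25 / (8.000e+09)^2 = 6.674e-11 * 6.708e+51 / 6.400e+19 = 6.995e+21

6.995e+21 N


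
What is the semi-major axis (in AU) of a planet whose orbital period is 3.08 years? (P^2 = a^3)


a = P^(2/3) = 3.08^(2/3) = 2.1169

2.1169 AU


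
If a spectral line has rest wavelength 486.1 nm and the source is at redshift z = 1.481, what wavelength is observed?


lam_obs = lam_emit * (1 + z) = 486.1 * (1 + 1.481) = 1206.0141

1206.0141 nm


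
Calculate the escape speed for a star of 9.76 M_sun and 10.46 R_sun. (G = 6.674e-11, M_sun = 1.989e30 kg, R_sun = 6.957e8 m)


M = 9.76 * 1.989e30 kg = 1.941264e+31 kg; R = 10.46 * 6.957e8 m = 7.277022e+09 m. v_esc = sqrt(2GM/R) = sqrt(2 * 6.674e-11 * 1.941264e+31 / 7.277022e+09) = 596724.0688

596724.0688 m/s


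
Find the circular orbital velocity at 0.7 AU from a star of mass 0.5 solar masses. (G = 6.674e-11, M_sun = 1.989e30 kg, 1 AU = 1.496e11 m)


v = sqrt(GM/r) = sqrt(6.674e-11 * 9.945e+29 / 1.047e+11) = 25175.6492

25175.6492 m/s


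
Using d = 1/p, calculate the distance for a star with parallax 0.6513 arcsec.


d = 1/p = 1/0.6513 = 1.5354

1.5354 pc


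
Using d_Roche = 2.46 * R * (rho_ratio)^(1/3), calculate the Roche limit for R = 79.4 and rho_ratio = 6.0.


d_Roche = 2.46 * 79.4 * 6.0^(1/3) = 354.9273

354.9273


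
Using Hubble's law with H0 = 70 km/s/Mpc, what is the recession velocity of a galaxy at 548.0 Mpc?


v = H0 * d = 70 * 548.0 = 38360.0

38360.0 km/s


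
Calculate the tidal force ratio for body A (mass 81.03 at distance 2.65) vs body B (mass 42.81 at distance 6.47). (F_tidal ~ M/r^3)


Ratio = (M1/r1^3) / (M2/r2^3) = (81.03/2.65^3) / (42.81/6.47^3) = 27.5471

27.5471


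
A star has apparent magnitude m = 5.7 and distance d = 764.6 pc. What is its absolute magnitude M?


M = m - 5*log10(d) + 5 = 5.7 - 5*log10(764.6) + 5 = -3.7172

-3.7172


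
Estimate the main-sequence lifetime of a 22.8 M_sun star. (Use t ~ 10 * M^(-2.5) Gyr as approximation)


t = 10 * M^(-2.5) = 10 * 22.8^(-2.5) = 0.004

0.004 Gyr


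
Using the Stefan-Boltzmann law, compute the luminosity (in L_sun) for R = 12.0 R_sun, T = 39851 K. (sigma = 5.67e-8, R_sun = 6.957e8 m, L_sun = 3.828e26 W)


R = 12.0 * 6.957e8 m = 8.3484e+09 m. L = 4*pi*R^2*sigma*T^4 = 4*pi*(8.3484e+09)^2 * 5.67e-8 * 39851^4 = 1.252438234e+32 W. L/L_sun = 1.252438234e+32 / 3.828e26 = 327178.222

327178.222 L_sun


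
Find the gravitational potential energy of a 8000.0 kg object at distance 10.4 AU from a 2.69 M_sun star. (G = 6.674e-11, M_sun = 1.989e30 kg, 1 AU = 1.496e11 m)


M = 2.69 * 1.989e30 kg = 5.35041e+30 kg; r = 10.4 AU * 1.496e11 m/AU = 1.55584e+12 m. U = -GM*m/r = -(6.674e-11 * 5.35041e+30 * 8000.0) / 1.55584e+12 = -1.836e+12

-1.836e+12 J


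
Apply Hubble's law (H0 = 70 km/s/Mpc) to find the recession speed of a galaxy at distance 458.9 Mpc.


v = H0 * d = 70 * 458.9 = 32123.0

32123.0 km/s


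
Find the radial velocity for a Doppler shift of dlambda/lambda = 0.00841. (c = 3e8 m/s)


v = (dlambda/lambda) * c = 0.00841 * 3e8 = 2.523e+06

2.523e+06 m/s


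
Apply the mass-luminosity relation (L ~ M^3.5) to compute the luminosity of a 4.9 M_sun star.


L/L_sun = (M/M_sun)^3.5 = 4.9^3.5 = 260.4272

260.4272 L_sun


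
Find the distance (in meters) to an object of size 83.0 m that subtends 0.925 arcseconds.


D = size / theta_rad, theta_rad = 0.925 * pi/(180*3600) = 4.485e-06, D = 1.851e+07

1.851e+07 m


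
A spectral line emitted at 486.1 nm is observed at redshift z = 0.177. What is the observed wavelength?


lam_obs = lam_emit * (1 + z) = 486.1 * (1 + 0.177) = 572.1397

572.1397 nm


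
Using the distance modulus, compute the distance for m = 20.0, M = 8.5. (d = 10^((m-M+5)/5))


d = 10^((m - M + 5)/5) = 10^((20.0 - 8.5 + 5)/5) = 1995.2623

1995.2623 pc


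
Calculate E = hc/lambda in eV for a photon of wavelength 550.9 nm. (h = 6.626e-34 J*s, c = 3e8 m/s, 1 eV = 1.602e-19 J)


E = hc/lambda = 6.626e-34 * 3e8 / 5.509e-07 = 3.608e-19 J = 2.2524 eV

2.2524 eV


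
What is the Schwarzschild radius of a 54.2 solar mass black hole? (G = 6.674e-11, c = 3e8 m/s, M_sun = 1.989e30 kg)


M = 54.2 * 1.989e30 kg = 1.078038e+32 kg. rs = 2GM/c^2 = 2 * 6.674e-11 * 1.078038e+32 / (3e8)^2 = 159885.0136

159885.0136 m


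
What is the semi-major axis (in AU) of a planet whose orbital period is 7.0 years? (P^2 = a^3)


a = P^(2/3) = 7.0^(2/3) = 3.6593

3.6593 AU


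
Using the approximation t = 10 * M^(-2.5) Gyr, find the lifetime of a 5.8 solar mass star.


t = 10 * M^(-2.5) = 10 * 5.8^(-2.5) = 0.1234

0.1234 Gyr


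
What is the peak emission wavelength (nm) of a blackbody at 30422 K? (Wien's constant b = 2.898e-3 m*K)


lam_max = b / T = 2.898e-3 / 30422 = 9.526e-08 m = 95.26 nm

95.26 nm


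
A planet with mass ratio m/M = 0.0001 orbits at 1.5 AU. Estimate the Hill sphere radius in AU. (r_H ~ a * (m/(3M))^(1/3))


r_H = a * (m/3M)^(1/3) = 1.5 * (0.0001/3)^(1/3) = 0.0483

0.0483 AU


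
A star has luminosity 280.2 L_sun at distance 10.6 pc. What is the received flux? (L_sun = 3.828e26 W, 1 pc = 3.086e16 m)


F = L / (4*pi*d^2) = 1.073e+29 / (4*pi*(3.271e+17)^2) = 7.977e-08

7.977e-08 W/m^2


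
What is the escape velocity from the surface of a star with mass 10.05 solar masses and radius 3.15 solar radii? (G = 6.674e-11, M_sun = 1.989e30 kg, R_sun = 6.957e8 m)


M = 10.05 * 1.989e30 kg = 1.998945e+31 kg; R = 3.15 * 6.957e8 m = 2.191455e+09 m. v_esc = sqrt(2GM/R) = sqrt(2 * 6.674e-11 * 1.998945e+31 / 2.191455e+09) = 1.103e+06

1.103e+06 m/s


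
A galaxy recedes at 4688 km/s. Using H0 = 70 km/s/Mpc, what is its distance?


d = v / H0 = 4688 / 70 = 66.9714

66.9714 Mpc


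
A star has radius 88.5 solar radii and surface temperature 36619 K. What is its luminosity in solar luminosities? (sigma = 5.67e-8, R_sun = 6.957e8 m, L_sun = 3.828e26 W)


R = 88.5 * 6.957e8 m = 6.156945e+10 m. L = 4*pi*R^2*sigma*T^4 = 4*pi*(6.156945e+10)^2 * 5.67e-8 * 36619^4 = 4.856790745e+33 W. L/L_sun = 4.856790745e+33 / 3.828e26 = 1.269e+07

1.269e+07 L_sun


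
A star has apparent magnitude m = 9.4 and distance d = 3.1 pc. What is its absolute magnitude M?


M = m - 5*log10(d) + 5 = 9.4 - 5*log10(3.1) + 5 = 11.9432

11.9432


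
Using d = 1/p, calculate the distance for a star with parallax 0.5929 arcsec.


d = 1/p = 1/0.5929 = 1.6866

1.6866 pc


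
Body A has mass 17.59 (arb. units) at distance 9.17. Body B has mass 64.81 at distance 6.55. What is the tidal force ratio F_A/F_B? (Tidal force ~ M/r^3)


Ratio = (M1/r1^3) / (M2/r2^3) = (17.59/9.17^3) / (64.81/6.55^3) = 0.0989

0.0989


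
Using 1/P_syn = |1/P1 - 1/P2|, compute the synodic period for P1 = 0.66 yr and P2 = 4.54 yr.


1/P_syn = |1/P1 - 1/P2| = |1/0.66 - 1/4.54| => P_syn = 0.7723

0.7723 years


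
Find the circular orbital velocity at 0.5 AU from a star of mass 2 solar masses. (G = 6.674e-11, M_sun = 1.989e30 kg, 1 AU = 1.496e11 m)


v = sqrt(GM/r) = sqrt(6.674e-11 * 3.978e+30 / 7.480e+10) = 59576.4597

59576.4597 m/s


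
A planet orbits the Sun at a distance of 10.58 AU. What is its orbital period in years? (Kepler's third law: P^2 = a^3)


P = a^(3/2) = 10.58^1.5 = 34.4135

34.4135 years


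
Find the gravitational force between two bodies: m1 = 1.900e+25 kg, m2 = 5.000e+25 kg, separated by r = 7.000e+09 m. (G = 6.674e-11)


F = G*m1*m2/r^2 = 6.674e-11 * 1.900e+25 * 5.000e+25 / (7.000e+09)^2 = 6.674e-11 * 9.500e+50 / 4.900e+19 = 1.294e+21

1.294e+21 N


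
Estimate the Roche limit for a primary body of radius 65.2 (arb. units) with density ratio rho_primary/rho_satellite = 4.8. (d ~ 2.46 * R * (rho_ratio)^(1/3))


d_Roche = 2.46 * 65.2 * 4.8^(1/3) = 270.5597

270.5597


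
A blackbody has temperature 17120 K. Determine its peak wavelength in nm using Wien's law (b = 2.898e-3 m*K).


lam_max = b / T = 2.898e-3 / 17120 = 1.693e-07 m = 169.2757 nm

169.2757 nm


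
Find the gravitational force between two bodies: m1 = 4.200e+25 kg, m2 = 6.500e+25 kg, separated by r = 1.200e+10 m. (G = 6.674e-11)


F = G*m1*m2/r^2 = 6.674e-11 * 4.200e+25 * 6.500e+25 / (1.200e+10)^2 = 6.674e-11 * 2.730e+51 / 1.440e+20 = 1.265e+21

1.265e+21 N


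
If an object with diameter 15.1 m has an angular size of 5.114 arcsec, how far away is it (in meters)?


D = size / theta_rad, theta_rad = 5.114 * pi/(180*3600) = 2.479e-05, D = 609033.7455

609033.7455 m


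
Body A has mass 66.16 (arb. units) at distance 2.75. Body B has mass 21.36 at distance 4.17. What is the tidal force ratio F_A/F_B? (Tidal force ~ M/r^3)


Ratio = (M1/r1^3) / (M2/r2^3) = (66.16/2.75^3) / (21.36/4.17^3) = 10.7995

10.7995


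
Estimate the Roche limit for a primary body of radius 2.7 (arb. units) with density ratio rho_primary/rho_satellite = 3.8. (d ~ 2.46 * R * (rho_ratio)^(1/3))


d_Roche = 2.46 * 2.7 * 3.8^(1/3) = 10.3648

10.3648


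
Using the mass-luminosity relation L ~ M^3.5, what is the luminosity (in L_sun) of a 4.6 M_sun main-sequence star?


L/L_sun = (M/M_sun)^3.5 = 4.6^3.5 = 208.7625

208.7625 L_sun


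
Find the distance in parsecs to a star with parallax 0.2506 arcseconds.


d = 1/p = 1/0.2506 = 3.9904

3.9904 pc


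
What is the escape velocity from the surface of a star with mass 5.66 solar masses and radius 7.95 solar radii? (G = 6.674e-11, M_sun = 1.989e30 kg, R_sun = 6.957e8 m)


M = 5.66 * 1.989e30 kg = 1.125774e+31 kg; R = 7.95 * 6.957e8 m = 5.530815e+09 m. v_esc = sqrt(2GM/R) = sqrt(2 * 6.674e-11 * 1.125774e+31 / 5.530815e+09) = 521241.6851

521241.6851 m/s


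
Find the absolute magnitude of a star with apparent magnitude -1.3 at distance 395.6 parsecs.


M = m - 5*log10(d) + 5 = -1.3 - 5*log10(395.6) + 5 = -9.2863

-9.2863


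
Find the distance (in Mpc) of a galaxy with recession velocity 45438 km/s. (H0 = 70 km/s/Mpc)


d = v / H0 = 45438 / 70 = 649.1143

649.1143 Mpc


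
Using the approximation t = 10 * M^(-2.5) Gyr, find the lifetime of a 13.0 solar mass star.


t = 10 * M^(-2.5) = 10 * 13.0^(-2.5) = 0.0164

0.0164 Gyr


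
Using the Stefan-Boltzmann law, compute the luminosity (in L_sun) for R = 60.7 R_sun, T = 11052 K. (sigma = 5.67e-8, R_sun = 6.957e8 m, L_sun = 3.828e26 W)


R = 60.7 * 6.957e8 m = 4.222899e+10 m. L = 4*pi*R^2*sigma*T^4 = 4*pi*(4.222899e+10)^2 * 5.67e-8 * 11052^4 = 1.895735823e+31 W. L/L_sun = 1.895735823e+31 / 3.828e26 = 49522.8794

49522.8794 L_sun


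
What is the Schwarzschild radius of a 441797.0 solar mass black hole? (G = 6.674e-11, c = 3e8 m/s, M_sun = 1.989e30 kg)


M = 441797.0 * 1.989e30 kg = 8.78734233e+35 kg. rs = 2GM/c^2 = 2 * 6.674e-11 * 8.78734233e+35 / (3e8)^2 = 1.303e+09

1.303e+09 m


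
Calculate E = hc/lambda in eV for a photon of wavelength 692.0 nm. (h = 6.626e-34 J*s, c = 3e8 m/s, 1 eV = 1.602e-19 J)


E = hc/lambda = 6.626e-34 * 3e8 / 6.920e-07 = 2.873e-19 J = 1.7931 eV

1.7931 eV


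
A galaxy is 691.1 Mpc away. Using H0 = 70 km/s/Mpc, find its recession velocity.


v = H0 * d = 70 * 691.1 = 48377.0

48377.0 km/s


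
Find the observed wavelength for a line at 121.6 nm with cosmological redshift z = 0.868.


lam_obs = lam_emit * (1 + z) = 121.6 * (1 + 0.868) = 227.1488

227.1488 nm


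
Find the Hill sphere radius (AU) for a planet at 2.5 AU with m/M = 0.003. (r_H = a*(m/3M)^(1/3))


r_H = a * (m/3M)^(1/3) = 2.5 * (0.003/3)^(1/3) = 0.25

0.25 AU


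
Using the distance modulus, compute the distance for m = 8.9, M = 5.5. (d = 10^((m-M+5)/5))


d = 10^((m - M + 5)/5) = 10^((8.9 - 5.5 + 5)/5) = 47.863

47.863 pc


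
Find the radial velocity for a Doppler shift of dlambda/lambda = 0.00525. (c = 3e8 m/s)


v = (dlambda/lambda) * c = 0.00525 * 3e8 = 1.575e+06

1.575e+06 m/s


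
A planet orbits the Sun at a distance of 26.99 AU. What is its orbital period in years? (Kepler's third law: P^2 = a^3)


P = a^(3/2) = 26.99^1.5 = 140.2182

140.2182 years


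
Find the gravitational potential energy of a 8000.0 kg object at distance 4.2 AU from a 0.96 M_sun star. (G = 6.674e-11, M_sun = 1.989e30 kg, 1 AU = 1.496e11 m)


M = 0.96 * 1.989e30 kg = 1.90944e+30 kg; r = 4.2 AU * 1.496e11 m/AU = 6.2832e+11 m. U = -GM*m/r = -(6.674e-11 * 1.90944e+30 * 8000.0) / 6.2832e+11 = -1.623e+12

-1.623e+12 J


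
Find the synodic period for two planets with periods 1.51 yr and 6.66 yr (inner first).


1/P_syn = |1/P1 - 1/P2| = |1/1.51 - 1/6.66| => P_syn = 1.9527

1.9527 years


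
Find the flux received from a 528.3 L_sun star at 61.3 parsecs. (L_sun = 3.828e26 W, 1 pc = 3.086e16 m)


F = L / (4*pi*d^2) = 2.022e+29 / (4*pi*(1.892e+18)^2) = 4.497e-09

4.497e-09 W/m^2


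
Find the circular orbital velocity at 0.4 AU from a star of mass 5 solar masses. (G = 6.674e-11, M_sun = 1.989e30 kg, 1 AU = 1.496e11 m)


v = sqrt(GM/r) = sqrt(6.674e-11 * 9.945e+30 / 5.984e+10) = 105317.2966

105317.2966 m/s


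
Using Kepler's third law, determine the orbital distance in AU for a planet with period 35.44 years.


a = P^(2/3) = 35.44^(2/3) = 10.7894

10.7894 AU


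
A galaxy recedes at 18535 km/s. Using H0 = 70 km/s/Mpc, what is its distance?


d = v / H0 = 18535 / 70 = 264.7857

264.7857 Mpc


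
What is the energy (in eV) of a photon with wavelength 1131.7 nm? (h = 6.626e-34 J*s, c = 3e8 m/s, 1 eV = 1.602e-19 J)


E = hc/lambda = 6.626e-34 * 3e8 / 1.132e-06 = 1.756e-19 J = 1.0964 eV

1.0964 eV


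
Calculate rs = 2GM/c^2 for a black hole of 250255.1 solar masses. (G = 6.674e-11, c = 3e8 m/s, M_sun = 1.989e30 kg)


M = 250255.1 * 1.989e30 kg = 4.977573939e+35 kg. rs = 2GM/c^2 = 2 * 6.674e-11 * 4.977573939e+35 / (3e8)^2 = 7.382e+08

7.382e+08 m


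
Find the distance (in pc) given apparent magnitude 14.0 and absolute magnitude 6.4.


d = 10^((m - M + 5)/5) = 10^((14.0 - 6.4 + 5)/5) = 331.1311

331.1311 pc


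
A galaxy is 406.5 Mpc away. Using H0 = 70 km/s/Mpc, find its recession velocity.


v = H0 * d = 70 * 406.5 = 28455.0

28455.0 km/s


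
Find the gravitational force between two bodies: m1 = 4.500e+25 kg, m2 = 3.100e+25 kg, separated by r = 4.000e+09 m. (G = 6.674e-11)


F = G*m1*m2/r^2 = 6.674e-11 * 4.500e+25 * 3.100e+25 / (4.000e+09)^2 = 6.674e-11 * 1.395e+51 / 1.600e+19 = 5.819e+21

5.819e+21 N


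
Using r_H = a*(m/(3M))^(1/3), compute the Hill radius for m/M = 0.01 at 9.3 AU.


r_H = a * (m/3M)^(1/3) = 9.3 * (0.01/3)^(1/3) = 1.3892

1.3892 AU


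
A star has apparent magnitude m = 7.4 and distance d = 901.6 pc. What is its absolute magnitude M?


M = m - 5*log10(d) + 5 = 7.4 - 5*log10(901.6) + 5 = -2.3751

-2.3751


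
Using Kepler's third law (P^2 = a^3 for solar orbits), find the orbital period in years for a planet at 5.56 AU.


P = a^(3/2) = 5.56^1.5 = 13.1103

13.1103 years


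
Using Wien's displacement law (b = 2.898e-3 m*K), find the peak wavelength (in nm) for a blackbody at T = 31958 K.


lam_max = b / T = 2.898e-3 / 31958 = 9.068e-08 m = 90.6815 nm

90.6815 nm


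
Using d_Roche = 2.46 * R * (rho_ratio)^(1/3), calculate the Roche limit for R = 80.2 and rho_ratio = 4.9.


d_Roche = 2.46 * 80.2 * 4.9^(1/3) = 335.1003

335.1003


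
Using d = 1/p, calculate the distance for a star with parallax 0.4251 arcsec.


d = 1/p = 1/0.4251 = 2.3524

2.3524 pc


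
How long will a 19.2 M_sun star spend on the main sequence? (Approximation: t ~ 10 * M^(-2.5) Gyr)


t = 10 * M^(-2.5) = 10 * 19.2^(-2.5) = 0.0062

0.0062 Gyr


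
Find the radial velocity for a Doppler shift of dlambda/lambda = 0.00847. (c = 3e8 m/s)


v = (dlambda/lambda) * c = 0.00847 * 3e8 = 2.541e+06

2.541e+06 m/s


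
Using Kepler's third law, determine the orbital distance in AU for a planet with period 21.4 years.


a = P^(2/3) = 21.4^(2/3) = 7.708

7.708 AU


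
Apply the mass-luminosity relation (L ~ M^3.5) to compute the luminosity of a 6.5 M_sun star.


L/L_sun = (M/M_sun)^3.5 = 6.5^3.5 = 700.1591

700.1591 L_sun
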